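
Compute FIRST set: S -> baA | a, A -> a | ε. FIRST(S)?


Per alternative of S: FIRST(baA) = {b}; FIRST(a) = {a}
FIRST(S) = {a, b}


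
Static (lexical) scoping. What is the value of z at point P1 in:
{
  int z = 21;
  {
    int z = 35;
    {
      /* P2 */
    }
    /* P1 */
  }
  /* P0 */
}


z declared in the same block as P1
z = 35


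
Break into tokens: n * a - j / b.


Scan left to right, longest-match per lexeme
Tokens: ID(n), OP(*), ID(a), OP(-), ID(j), OP(/), ID(b)


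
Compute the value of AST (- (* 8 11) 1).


Evaluate inner: (* 8 11) = 88
Evaluate root: (- 88 1) = 87
Result: 87


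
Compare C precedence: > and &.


'>' is relational (level 7); '&' is bitwise AND (level 5)
Higher level binds tighter
'>' has higher precedence than '&'


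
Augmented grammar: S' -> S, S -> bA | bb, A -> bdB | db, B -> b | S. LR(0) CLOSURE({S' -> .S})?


Start: S' -> .S
For each item with dot before a nonterminal B, add B -> .γ for every B-production
Closure: [S' -> .S, S -> .bA, S -> .bb]


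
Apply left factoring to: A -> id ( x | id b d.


Common prefix: 'id'
Factored: A -> id A', A' -> ( x | b d


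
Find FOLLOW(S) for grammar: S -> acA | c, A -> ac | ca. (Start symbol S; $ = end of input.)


$ ∈ FOLLOW(S). For each A -> αBβ: add FIRST(β)\{ε} to FOLLOW(B); if β nullable, add FOLLOW(A).
FOLLOW(S) = {$}


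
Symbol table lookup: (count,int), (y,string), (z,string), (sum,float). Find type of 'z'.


Lookup 'z' → type string


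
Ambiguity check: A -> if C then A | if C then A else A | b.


dangling else: 'if C then if C then b else b' parses two ways
Ambiguous


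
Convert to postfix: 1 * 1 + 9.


Left to right (same or higher precedence on left)
Postfix: 1 1 * 9 +


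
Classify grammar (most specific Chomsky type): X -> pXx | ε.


Single nonterminal LHS, but p^n x^n is not regular
Classification: Type 2 (Context-Free)


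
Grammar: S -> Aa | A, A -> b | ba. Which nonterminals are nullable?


A nonterminal is nullable iff some alternative derives ε (directly, or every symbol in it is nullable)
Nullable: {}


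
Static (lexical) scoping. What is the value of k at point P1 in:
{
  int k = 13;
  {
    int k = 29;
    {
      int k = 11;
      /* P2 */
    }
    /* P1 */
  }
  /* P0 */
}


k declared in the same block as P1
k = 29


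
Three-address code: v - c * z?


Break into single-operator statements:
t1 = c * z
t2 = v - t1


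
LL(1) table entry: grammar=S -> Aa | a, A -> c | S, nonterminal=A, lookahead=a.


For [A, a]: 'a' ∈ FIRST(S)
Entry: A -> S


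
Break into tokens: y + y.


Scan left to right, longest-match per lexeme
Tokens: ID(y), OP(+), ID(y)


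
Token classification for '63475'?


Pattern: digits only
Type: INTEGER_LITERAL


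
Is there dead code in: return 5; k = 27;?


statement follows a return and is unreachable
Dead: 'k = 27'


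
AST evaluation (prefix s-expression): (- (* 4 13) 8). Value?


Evaluate inner: (* 4 13) = 52
Evaluate root: (- 52 8) = 44
Result: 44


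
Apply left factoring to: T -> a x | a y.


Common prefix: 'a'
Factored: T -> a T', T' -> x | y


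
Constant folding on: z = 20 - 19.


20 - 19 = 1 at compile time
Optimized: z = 1


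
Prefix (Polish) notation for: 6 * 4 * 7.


left-to-right (same/higher precedence on left): tree is (* (* 6 4) 7)
Prefix: * * 6 4 7


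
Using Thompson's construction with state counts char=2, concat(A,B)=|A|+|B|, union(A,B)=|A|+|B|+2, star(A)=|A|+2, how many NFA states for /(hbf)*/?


Syntax tree has 3 char leaf(s), 0 union(s), 1 star(s)
chars contribute 3×2 = 6; each union adds +2; each star adds +2
Total: 6 + 0 + 2 = 8 states


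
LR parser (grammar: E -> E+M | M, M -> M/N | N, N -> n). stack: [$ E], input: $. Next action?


start symbol E on stack, input exhausted
Action: accept


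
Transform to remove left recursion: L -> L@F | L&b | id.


Left-recursive alternatives: L@F, L&b; non-recursive: id
Introduce L': L -> idL', L' -> @FL' | &bL' | ε


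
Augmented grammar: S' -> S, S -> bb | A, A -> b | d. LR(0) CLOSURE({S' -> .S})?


Start: S' -> .S
For each item with dot before a nonterminal B, add B -> .γ for every B-production
Closure: [S' -> .S, S -> .bb, S -> .A, A -> .b, A -> .d]


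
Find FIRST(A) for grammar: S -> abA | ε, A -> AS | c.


Per alternative of A: FIRST(AS) = {c}; FIRST(c) = {c}
FIRST(A) = {c}


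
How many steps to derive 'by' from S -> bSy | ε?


Derivation: S => bSy => by
Steps: 2


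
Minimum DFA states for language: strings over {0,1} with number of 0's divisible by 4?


Track (count of 0) mod 4: states 0..3, accept at 0
Minimal DFA: 4 states


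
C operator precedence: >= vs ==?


'>=' is relational (level 7); '==' is equality (level 6)
Higher level binds tighter
'>=' has higher precedence than '=='


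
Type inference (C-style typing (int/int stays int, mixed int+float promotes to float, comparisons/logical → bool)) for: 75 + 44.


Operand types: int + int
Rule: mixed int/float promotes to float; int/int stays int
Result type: int


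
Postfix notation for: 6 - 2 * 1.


* has higher precedence, evaluate 2*1 first
Postfix: 6 2 1 * -


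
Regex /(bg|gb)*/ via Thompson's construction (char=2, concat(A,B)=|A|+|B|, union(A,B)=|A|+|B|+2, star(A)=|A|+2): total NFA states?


Syntax tree has 4 char leaf(s), 1 union(s), 1 star(s)
chars contribute 4×2 = 8; each union adds +2; each star adds +2
Total: 8 + 2 + 2 = 12 states


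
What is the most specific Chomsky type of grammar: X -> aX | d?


Right-linear: every RHS is a terminal or a terminal followed by one nonterminal
Classification: Type 3 (Regular)


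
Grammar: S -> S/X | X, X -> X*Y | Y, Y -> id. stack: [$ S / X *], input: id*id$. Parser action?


no handle; shift 'id'
Action: shift


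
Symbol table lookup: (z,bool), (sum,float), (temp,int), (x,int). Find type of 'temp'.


Lookup 'temp' → type int


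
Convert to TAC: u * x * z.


Break into single-operator statements:
t1 = u * x
t2 = t1 * z


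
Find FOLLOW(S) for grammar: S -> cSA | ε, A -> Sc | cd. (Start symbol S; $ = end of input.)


$ ∈ FOLLOW(S). For each A -> αBβ: add FIRST(β)\{ε} to FOLLOW(B); if β nullable, add FOLLOW(A).
FOLLOW(S) = {$, c}


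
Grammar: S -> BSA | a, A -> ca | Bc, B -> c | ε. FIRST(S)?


Per alternative of S: FIRST(BSA) = {a, c}; FIRST(a) = {a}
FIRST(S) = {a, c}


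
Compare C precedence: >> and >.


'>>' is shift (level 8); '>' is relational (level 7)
Higher level binds tighter
'>>' has higher precedence than '>'


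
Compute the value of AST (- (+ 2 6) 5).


Evaluate inner: (+ 2 6) = 8
Evaluate root: (- 8 5) = 3
Result: 3


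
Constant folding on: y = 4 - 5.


4 - 5 = -1 at compile time
Optimized: y = -1


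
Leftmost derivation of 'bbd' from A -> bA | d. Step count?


Derivation: A => bA => bbA => bbd
Steps: 3


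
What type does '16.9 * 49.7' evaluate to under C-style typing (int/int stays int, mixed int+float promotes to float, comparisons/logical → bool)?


Operand types: float * float
Rule: mixed int/float promotes to float; int/int stays int
Result type: float


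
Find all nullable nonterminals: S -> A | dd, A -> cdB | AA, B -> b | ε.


A nonterminal is nullable iff some alternative derives ε (directly, or every symbol in it is nullable)
Nullable: {B}


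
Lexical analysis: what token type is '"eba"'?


Pattern: double-quoted sequence
Type: STRING_LITERAL


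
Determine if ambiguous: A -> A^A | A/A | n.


'n^n/n' has two parse trees (no precedence encoded between ^ and /)
Ambiguous


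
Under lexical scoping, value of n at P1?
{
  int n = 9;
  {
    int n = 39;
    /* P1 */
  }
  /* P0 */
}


n declared in the same block as P1
n = 39


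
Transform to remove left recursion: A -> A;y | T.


Left-recursive alternatives: A;y; non-recursive: T
Introduce A': A -> TA', A' -> ;yA' | ε


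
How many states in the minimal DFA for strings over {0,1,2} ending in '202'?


Track the longest suffix of input matching a prefix of '202': 4 classes (prefixes of length 0..3)
Minimal DFA: 4 states


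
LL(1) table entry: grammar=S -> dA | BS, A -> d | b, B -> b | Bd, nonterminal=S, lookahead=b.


For [S, b]: 'b' ∈ FIRST(BS)
Entry: S -> BS


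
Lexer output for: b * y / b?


Scan left to right, longest-match per lexeme
Tokens: ID(b), OP(*), ID(y), OP(/), ID(b)


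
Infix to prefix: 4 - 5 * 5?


'*' binds tighter: tree is (- 4 (* 5 5))
Prefix: - 4 * 5 5


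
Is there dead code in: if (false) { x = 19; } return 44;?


condition is constant false, so the whole block is unreachable
Dead: 'if (false) { x = 19; }'


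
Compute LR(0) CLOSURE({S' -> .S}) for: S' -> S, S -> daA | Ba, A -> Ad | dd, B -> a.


Start: S' -> .S
For each item with dot before a nonterminal B, add B -> .γ for every B-production
Closure: [S' -> .S, S -> .daA, S -> .Ba, B -> .a]


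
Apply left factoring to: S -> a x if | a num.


Common prefix: 'a'
Factored: S -> a S', S' -> x if | num


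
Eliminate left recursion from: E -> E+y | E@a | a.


Left-recursive alternatives: E+y, E@a; non-recursive: a
Introduce E': E -> aE', E' -> +yE' | @aE' | ε


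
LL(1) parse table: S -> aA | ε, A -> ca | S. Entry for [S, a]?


For [S, a]: 'a' ∈ FIRST(aA)
Entry: S -> aA


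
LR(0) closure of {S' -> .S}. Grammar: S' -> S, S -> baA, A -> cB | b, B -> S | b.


Start: S' -> .S
For each item with dot before a nonterminal B, add B -> .γ for every B-production
Closure: [S' -> .S, S -> .baA]


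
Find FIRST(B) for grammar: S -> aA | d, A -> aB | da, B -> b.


Per alternative of B: FIRST(b) = {b}
FIRST(B) = {b}


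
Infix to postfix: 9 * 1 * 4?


Left to right (same or higher precedence on left)
Postfix: 9 1 * 4 *


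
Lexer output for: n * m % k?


Scan left to right, longest-match per lexeme
Tokens: ID(n), OP(*), ID(m), OP(%), ID(k)


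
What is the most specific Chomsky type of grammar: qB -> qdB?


LHS has context (more than one symbol) and |LHS| ≤ |RHS|
Classification: Type 1 (Context-Sensitive)


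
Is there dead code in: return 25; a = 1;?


statement follows a return and is unreachable
Dead: 'a = 1'


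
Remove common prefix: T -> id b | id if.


Common prefix: 'id'
Factored: T -> id T', T' -> b | if


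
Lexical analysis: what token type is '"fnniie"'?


Pattern: double-quoted sequence
Type: STRING_LITERAL


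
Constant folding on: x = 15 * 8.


15 * 8 = 120 at compile time
Optimized: x = 120


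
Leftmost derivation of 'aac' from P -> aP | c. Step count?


Derivation: P => aP => aaP => aac
Steps: 3


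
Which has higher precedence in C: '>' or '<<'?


'<<' is shift (level 8); '>' is relational (level 7)
Higher level binds tighter
'<<' has higher precedence than '>'


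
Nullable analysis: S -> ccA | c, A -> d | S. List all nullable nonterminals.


A nonterminal is nullable iff some alternative derives ε (directly, or every symbol in it is nullable)
Nullable: {}


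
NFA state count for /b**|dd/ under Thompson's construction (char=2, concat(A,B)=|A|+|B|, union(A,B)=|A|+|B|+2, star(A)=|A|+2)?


Syntax tree has 3 char leaf(s), 1 union(s), 2 star(s)
chars contribute 3×2 = 6; each union adds +2; each star adds +2
Total: 6 + 2 + 4 = 12 states


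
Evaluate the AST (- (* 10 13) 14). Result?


Evaluate inner: (* 10 13) = 130
Evaluate root: (- 130 14) = 116
Result: 116


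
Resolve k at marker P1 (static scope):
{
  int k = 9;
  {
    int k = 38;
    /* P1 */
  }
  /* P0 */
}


k declared in the same block as P1
k = 38


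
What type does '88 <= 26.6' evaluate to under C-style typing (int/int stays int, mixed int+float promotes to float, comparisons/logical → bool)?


Operand types: int <= float
Rule: comparison yields bool
Result type: bool


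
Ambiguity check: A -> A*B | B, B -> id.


precedence layered via separate nonterminal B: deterministic
Unambiguous


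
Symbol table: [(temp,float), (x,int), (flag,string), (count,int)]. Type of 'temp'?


Lookup 'temp' → type float


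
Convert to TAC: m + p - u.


Break into single-operator statements:
t1 = m + p
t2 = t1 - u


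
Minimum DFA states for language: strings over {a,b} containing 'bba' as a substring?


KMP-style automaton: 3 progress states + 1 absorbing accept = 4
Minimal DFA: 4 states


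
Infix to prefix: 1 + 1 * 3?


'*' binds tighter: tree is (+ 1 (* 1 3))
Prefix: + 1 * 1 3


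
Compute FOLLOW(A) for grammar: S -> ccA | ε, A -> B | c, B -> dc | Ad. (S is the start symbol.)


$ ∈ FOLLOW(S). For each A -> αBβ: add FIRST(β)\{ε} to FOLLOW(B); if β nullable, add FOLLOW(A).
FOLLOW(A) = {$, d}


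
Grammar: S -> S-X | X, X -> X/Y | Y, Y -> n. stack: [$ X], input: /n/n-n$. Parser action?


shift '/' to continue X -> X/Y
Action: shift


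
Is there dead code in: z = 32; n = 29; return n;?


z is assigned but never read
Dead: 'z = 32'


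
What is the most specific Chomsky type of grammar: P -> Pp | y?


Left-linear: every RHS is a terminal or one nonterminal followed by a terminal
Classification: Type 3 (Regular)


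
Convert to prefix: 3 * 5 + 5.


left-to-right (same/higher precedence on left): tree is (+ (* 3 5) 5)
Prefix: + * 3 5 5


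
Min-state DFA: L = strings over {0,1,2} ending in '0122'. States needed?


Track the longest suffix of input matching a prefix of '0122': 5 classes (prefixes of length 0..4)
Minimal DFA: 5 states


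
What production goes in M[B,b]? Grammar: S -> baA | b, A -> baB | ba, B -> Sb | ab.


For [B, b]: 'b' ∈ FIRST(Sb)
Entry: B -> Sb


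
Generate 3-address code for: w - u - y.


Break into single-operator statements:
t1 = w - u
t2 = t1 - y


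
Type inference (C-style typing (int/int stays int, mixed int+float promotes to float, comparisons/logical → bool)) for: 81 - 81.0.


Operand types: int - float
Rule: mixed int/float promotes to float; int/int stays int
Result type: float


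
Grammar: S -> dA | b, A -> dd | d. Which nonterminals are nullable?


A nonterminal is nullable iff some alternative derives ε (directly, or every symbol in it is nullable)
Nullable: {}


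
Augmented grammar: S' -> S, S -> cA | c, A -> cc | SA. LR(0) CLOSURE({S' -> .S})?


Start: S' -> .S
For each item with dot before a nonterminal B, add B -> .γ for every B-production
Closure: [S' -> .S, S -> .cA, S -> .c]


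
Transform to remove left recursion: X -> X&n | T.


Left-recursive alternatives: X&n; non-recursive: T
Introduce X': X -> TX', X' -> &nX' | ε


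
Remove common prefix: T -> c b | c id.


Common prefix: 'c'
Factored: T -> c T', T' -> b | id


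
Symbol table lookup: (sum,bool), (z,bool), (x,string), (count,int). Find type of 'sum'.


Lookup 'sum' → type bool


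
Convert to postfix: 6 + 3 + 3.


Left to right (same or higher precedence on left)
Postfix: 6 3 + 3 +


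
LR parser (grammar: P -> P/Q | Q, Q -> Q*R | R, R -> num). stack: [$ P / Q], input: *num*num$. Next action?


'*' can extend Q; shift to build Q -> Q*R
Action: shift


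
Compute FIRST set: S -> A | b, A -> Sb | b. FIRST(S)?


Per alternative of S: FIRST(A) = {b}; FIRST(b) = {b}
FIRST(S) = {b}


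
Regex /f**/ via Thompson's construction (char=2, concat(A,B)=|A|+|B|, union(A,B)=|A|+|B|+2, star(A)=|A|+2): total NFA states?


Syntax tree has 1 char leaf(s), 0 union(s), 2 star(s)
chars contribute 1×2 = 2; each union adds +2; each star adds +2
Total: 2 + 0 + 4 = 6 states


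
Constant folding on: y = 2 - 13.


2 - 13 = -11 at compile time
Optimized: y = -11


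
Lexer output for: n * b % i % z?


Scan left to right, longest-match per lexeme
Tokens: ID(n), OP(*), ID(b), OP(%), ID(i), OP(%), ID(z)


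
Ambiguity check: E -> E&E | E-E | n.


'n&n-n' has two parse trees (no precedence encoded between & and -)
Ambiguous


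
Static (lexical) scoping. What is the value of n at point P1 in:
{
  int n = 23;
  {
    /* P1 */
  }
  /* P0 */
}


P1's block does not declare n; resolves to the enclosing declaration at depth 0
n = 23


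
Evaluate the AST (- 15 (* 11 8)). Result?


Evaluate inner: (* 11 8) = 88
Evaluate root: (- 15 88) = -73
Result: -73


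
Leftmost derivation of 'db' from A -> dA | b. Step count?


Derivation: A => dA => db
Steps: 2


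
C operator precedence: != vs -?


'-' is additive (level 9); '!=' is equality (level 6)
Higher level binds tighter
'-' has higher precedence than '!='


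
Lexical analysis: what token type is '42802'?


Pattern: digits only
Type: INTEGER_LITERAL


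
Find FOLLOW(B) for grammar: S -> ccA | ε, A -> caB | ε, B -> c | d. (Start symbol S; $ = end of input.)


$ ∈ FOLLOW(S). For each A -> αBβ: add FIRST(β)\{ε} to FOLLOW(B); if β nullable, add FOLLOW(A).
FOLLOW(B) = {$}


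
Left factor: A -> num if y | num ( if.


Common prefix: 'num'
Factored: A -> num A', A' -> if y | ( if


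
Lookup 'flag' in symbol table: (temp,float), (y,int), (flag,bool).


Lookup 'flag' → type bool


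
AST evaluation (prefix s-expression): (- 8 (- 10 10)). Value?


Evaluate inner: (- 10 10) = 0
Evaluate root: (- 8 0) = 8
Result: 8


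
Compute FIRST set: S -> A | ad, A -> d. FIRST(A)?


Per alternative of A: FIRST(d) = {d}
FIRST(A) = {d}


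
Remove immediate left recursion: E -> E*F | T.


Left-recursive alternatives: E*F; non-recursive: T
Introduce E': E -> TE', E' -> *FE' | ε


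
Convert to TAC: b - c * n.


Break into single-operator statements:
t1 = c * n
t2 = b - t1


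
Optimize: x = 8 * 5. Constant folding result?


8 * 5 = 40 at compile time
Optimized: x = 40


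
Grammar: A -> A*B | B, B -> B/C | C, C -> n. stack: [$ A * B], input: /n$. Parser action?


'/' can extend B; shift to build B -> B/C
Action: shift


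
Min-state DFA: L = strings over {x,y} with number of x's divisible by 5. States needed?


Track (count of x) mod 5: states 0..4, accept at 0
Minimal DFA: 5 states


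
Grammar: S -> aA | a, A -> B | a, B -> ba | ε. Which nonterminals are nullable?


A nonterminal is nullable iff some alternative derives ε (directly, or every symbol in it is nullable)
Nullable: {A, B}


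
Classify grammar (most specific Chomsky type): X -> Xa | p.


Left-linear: every RHS is a terminal or one nonterminal followed by a terminal
Classification: Type 3 (Regular)


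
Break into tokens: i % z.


Scan left to right, longest-match per lexeme
Tokens: ID(i), OP(%), ID(z)


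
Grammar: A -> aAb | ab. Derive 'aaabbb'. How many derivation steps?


Derivation: A => aAb => aaAbb => aaabbb
Steps: 3


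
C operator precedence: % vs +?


'%' is multiplicative (level 10); '+' is additive (level 9)
Higher level binds tighter
'%' has higher precedence than '+'


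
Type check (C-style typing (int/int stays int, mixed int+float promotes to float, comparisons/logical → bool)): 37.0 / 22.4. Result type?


Operand types: float / float
Rule: mixed int/float promotes to float; int/int stays int
Result type: float


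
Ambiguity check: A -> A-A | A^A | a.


'a-a^a' has two parse trees (no precedence encoded between - and ^)
Ambiguous


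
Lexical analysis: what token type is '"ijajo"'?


Pattern: double-quoted sequence
Type: STRING_LITERAL


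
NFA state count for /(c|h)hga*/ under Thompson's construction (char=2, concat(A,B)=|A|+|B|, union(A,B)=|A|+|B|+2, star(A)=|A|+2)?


Syntax tree has 5 char leaf(s), 1 union(s), 1 star(s)
chars contribute 5×2 = 10; each union adds +2; each star adds +2
Total: 10 + 2 + 2 = 14 states


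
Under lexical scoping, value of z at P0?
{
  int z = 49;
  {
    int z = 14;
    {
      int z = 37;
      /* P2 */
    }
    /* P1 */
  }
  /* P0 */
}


z declared in the same block as P0
z = 49


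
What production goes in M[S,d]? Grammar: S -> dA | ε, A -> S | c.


For [S, d]: 'd' ∈ FIRST(dA)
Entry: S -> dA


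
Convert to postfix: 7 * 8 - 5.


Left to right (same or higher precedence on left)
Postfix: 7 8 * 5 -


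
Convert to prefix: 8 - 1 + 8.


left-to-right (same/higher precedence on left): tree is (+ (- 8 1) 8)
Prefix: + - 8 1 8


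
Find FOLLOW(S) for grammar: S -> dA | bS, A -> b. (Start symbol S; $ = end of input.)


$ ∈ FOLLOW(S). For each A -> αBβ: add FIRST(β)\{ε} to FOLLOW(B); if β nullable, add FOLLOW(A).
FOLLOW(S) = {$}


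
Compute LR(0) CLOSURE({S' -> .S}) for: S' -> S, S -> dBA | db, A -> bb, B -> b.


Start: S' -> .S
For each item with dot before a nonterminal B, add B -> .γ for every B-production
Closure: [S' -> .S, S -> .dBA, S -> .db]


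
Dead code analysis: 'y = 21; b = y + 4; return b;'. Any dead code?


y is read by b's definition; b is returned
No dead code


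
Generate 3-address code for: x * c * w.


Break into single-operator statements:
t1 = x * c
t2 = t1 * w


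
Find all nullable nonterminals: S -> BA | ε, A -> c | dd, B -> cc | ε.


A nonterminal is nullable iff some alternative derives ε (directly, or every symbol in it is nullable)
Nullable: {B, S}


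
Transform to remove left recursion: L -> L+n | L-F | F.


Left-recursive alternatives: L+n, L-F; non-recursive: F
Introduce L': L -> FL', L' -> +nL' | -FL' | ε


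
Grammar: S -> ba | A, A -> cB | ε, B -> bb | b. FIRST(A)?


Per alternative of A: FIRST(cB) = {c}; FIRST(ε) = {ε}
FIRST(A) = {c, ε}


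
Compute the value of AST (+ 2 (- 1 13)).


Evaluate inner: (- 1 13) = -12
Evaluate root: (+ 2 -12) = -10
Result: -10


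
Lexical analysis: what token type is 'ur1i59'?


Pattern: letter/underscore followed by alphanumerics, not a keyword
Type: IDENTIFIER


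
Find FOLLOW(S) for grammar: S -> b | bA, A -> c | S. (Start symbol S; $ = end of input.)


$ ∈ FOLLOW(S). For each A -> αBβ: add FIRST(β)\{ε} to FOLLOW(B); if β nullable, add FOLLOW(A).
FOLLOW(S) = {$}


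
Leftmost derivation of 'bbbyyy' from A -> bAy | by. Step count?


Derivation: A => bAy => bbAyy => bbbyyy
Steps: 3


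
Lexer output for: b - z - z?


Scan left to right, longest-match per lexeme
Tokens: ID(b), OP(-), ID(z), OP(-), ID(z)


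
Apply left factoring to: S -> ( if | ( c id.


Common prefix: '('
Factored: S -> ( S', S' -> if | c id


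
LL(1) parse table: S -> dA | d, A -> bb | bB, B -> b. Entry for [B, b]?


For [B, b]: 'b' ∈ FIRST(b)
Entry: B -> b


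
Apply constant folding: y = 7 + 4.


7 + 4 = 11 at compile time
Optimized: y = 11


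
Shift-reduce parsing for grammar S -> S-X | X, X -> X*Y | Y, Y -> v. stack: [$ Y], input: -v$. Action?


'Y' (not preceded by X*) is the handle for X -> Y
Action: reduce (X -> Y)


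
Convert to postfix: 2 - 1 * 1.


* has higher precedence, evaluate 1*1 first
Postfix: 2 1 1 * -


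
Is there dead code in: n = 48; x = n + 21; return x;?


n is read by x's definition; x is returned
No dead code


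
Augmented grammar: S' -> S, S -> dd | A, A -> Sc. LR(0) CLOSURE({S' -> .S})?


Start: S' -> .S
For each item with dot before a nonterminal B, add B -> .γ for every B-production
Closure: [S' -> .S, S -> .dd, S -> .A, A -> .Sc]


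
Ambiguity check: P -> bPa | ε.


balanced b^n…a^n: each string has a unique parse
Unambiguous


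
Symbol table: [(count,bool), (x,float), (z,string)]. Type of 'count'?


Lookup 'count' → type bool


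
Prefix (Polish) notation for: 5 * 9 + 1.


left-to-right (same/higher precedence on left): tree is (+ (* 5 9) 1)
Prefix: + * 5 9 1


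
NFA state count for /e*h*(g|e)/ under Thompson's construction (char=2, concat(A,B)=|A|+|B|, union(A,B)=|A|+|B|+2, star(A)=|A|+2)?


Syntax tree has 4 char leaf(s), 1 union(s), 2 star(s)
chars contribute 4×2 = 8; each union adds +2; each star adds +2
Total: 8 + 2 + 4 = 14 states


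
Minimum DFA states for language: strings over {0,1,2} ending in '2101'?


Track the longest suffix of input matching a prefix of '2101': 5 classes (prefixes of length 0..4)
Minimal DFA: 5 states


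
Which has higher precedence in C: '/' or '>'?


'/' is multiplicative (level 10); '>' is relational (level 7)
Higher level binds tighter
'/' has higher precedence than '>'


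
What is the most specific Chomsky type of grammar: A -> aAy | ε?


Single nonterminal LHS, but a^n y^n is not regular
Classification: Type 2 (Context-Free)


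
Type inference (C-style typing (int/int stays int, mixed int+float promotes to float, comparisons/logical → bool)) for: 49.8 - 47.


Operand types: float - int
Rule: mixed int/float promotes to float; int/int stays int
Result type: float


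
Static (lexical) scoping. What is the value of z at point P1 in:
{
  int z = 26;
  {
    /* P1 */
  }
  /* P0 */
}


P1's block does not declare z; resolves to the enclosing declaration at depth 0
z = 26


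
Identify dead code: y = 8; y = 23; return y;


first assignment to y is overwritten before any read
Dead: 'y = 8'


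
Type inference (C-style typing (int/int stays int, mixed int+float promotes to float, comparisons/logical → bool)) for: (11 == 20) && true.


Operand types: bool && bool
Rule: logical operators take bool operands and yield bool
Result type: bool


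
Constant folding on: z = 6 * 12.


6 * 12 = 72 at compile time
Optimized: z = 72


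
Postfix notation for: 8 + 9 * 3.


* has higher precedence, evaluate 9*3 first
Postfix: 8 9 3 * +


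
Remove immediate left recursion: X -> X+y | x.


Left-recursive alternatives: X+y; non-recursive: x
Introduce X': X -> xX', X' -> +yX' | ε


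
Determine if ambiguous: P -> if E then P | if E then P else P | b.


dangling else: 'if E then if E then b else b' parses two ways
Ambiguous


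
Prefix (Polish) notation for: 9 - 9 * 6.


'*' binds tighter: tree is (- 9 (* 9 6))
Prefix: - 9 * 9 6


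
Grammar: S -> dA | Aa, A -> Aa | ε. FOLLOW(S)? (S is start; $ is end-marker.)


$ ∈ FOLLOW(S). For each A -> αBβ: add FIRST(β)\{ε} to FOLLOW(B); if β nullable, add FOLLOW(A).
FOLLOW(S) = {$}


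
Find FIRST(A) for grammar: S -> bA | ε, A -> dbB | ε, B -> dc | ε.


Per alternative of A: FIRST(dbB) = {d}; FIRST(ε) = {ε}
FIRST(A) = {d, ε}


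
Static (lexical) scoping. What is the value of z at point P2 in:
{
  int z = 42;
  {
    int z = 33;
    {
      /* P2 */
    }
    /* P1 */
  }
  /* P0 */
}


P2's block does not declare z; resolves to the enclosing declaration at depth 1
z = 33


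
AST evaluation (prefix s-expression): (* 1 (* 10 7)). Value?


Evaluate inner: (* 10 7) = 70
Evaluate root: (* 1 70) = 70
Result: 70


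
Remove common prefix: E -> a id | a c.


Common prefix: 'a'
Factored: E -> a E', E' -> id | c


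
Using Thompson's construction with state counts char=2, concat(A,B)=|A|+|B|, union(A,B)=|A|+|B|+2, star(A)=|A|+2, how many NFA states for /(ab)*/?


Syntax tree has 2 char leaf(s), 0 union(s), 1 star(s)
chars contribute 2×2 = 4; each union adds +2; each star adds +2
Total: 4 + 0 + 2 = 6 states


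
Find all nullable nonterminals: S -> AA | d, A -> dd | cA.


A nonterminal is nullable iff some alternative derives ε (directly, or every symbol in it is nullable)
Nullable: {}


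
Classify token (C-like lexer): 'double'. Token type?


Pattern: reserved word
Type: KEYWORD


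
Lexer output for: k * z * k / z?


Scan left to right, longest-match per lexeme
Tokens: ID(k), OP(*), ID(z), OP(*), ID(k), OP(/), ID(z)


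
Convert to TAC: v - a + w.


Break into single-operator statements:
t1 = v - a
t2 = t1 + w


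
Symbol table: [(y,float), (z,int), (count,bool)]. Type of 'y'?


Lookup 'y' → type float


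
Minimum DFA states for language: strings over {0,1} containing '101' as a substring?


KMP-style automaton: 3 progress states + 1 absorbing accept = 4
Minimal DFA: 4 states


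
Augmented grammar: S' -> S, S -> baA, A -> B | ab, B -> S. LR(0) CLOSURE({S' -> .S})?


Start: S' -> .S
For each item with dot before a nonterminal B, add B -> .γ for every B-production
Closure: [S' -> .S, S -> .baA]


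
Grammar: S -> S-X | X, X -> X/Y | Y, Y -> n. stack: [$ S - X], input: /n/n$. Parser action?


'/' can extend X; shift to build X -> X/Y
Action: shift


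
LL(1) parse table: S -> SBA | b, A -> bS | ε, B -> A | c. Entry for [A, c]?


For [A, c]: ε is nullable and 'c' ∈ FOLLOW(A)
Entry: A -> ε


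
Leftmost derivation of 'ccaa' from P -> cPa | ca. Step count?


Derivation: P => cPa => ccaa
Steps: 2


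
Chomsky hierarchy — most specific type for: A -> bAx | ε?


Single nonterminal LHS, but b^n x^n is not regular
Classification: Type 2 (Context-Free)


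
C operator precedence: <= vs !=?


'<=' is relational (level 7); '!=' is equality (level 6)
Higher level binds tighter
'<=' has higher precedence than '!='


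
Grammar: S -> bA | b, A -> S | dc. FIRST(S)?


Per alternative of S: FIRST(bA) = {b}; FIRST(b) = {b}
FIRST(S) = {b}


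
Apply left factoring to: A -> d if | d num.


Common prefix: 'd'
Factored: A -> d A', A' -> if | num


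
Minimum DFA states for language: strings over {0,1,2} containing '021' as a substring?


KMP-style automaton: 3 progress states + 1 absorbing accept = 4
Minimal DFA: 4 states


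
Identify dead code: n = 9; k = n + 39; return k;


n is read by k's definition; k is returned
No dead code


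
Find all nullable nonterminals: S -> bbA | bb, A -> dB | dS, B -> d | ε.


A nonterminal is nullable iff some alternative derives ε (directly, or every symbol in it is nullable)
Nullable: {B}


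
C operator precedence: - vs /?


'/' is multiplicative (level 10); '-' is additive (level 9)
Higher level binds tighter
'/' has higher precedence than '-'


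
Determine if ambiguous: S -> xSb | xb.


balanced x^n…b^n: each string has a unique parse
Unambiguous


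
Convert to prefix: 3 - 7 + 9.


left-to-right (same/higher precedence on left): tree is (+ (- 3 7) 9)
Prefix: + - 3 7 9


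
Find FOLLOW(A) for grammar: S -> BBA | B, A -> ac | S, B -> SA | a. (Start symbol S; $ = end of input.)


$ ∈ FOLLOW(S). For each A -> αBβ: add FIRST(β)\{ε} to FOLLOW(B); if β nullable, add FOLLOW(A).
FOLLOW(A) = {$, a}


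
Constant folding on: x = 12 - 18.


12 - 18 = -6 at compile time
Optimized: x = -6


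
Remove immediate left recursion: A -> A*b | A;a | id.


Left-recursive alternatives: A*b, A;a; non-recursive: id
Introduce A': A -> idA', A' -> *bA' | ;aA' | ε


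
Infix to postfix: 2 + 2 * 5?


* has higher precedence, evaluate 2*5 first
Postfix: 2 2 5 * +


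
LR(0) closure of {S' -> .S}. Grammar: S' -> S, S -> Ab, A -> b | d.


Start: S' -> .S
For each item with dot before a nonterminal B, add B -> .γ for every B-production
Closure: [S' -> .S, S -> .Ab, A -> .b, A -> .d]


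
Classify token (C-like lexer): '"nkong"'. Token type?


Pattern: double-quoted sequence
Type: STRING_LITERAL


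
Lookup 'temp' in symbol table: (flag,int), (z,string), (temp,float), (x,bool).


Lookup 'temp' → type float


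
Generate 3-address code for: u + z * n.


Break into single-operator statements:
t1 = z * n
t2 = u + t1


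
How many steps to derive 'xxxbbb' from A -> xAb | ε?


Derivation: A => xAb => xxAbb => xxxAbbb => xxxbbb
Steps: 4


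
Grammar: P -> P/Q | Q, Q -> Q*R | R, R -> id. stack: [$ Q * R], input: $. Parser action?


handle 'Q*R' on top
Action: reduce (Q -> Q*R)


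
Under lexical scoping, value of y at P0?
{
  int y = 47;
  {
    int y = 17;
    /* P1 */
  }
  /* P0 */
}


y declared in the same block as P0
y = 47


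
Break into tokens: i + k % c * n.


Scan left to right, longest-match per lexeme
Tokens: ID(i), OP(+), ID(k), OP(%), ID(c), OP(*), ID(n)


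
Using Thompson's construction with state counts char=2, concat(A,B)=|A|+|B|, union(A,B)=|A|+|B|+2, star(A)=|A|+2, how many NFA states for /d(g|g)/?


Syntax tree has 3 char leaf(s), 1 union(s), 0 star(s)
chars contribute 3×2 = 6; each union adds +2; each star adds +2
Total: 6 + 2 + 0 = 8 states


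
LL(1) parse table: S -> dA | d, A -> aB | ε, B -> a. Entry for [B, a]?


For [B, a]: 'a' ∈ FIRST(a)
Entry: B -> a


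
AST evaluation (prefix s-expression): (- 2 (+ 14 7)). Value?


Evaluate inner: (+ 14 7) = 21
Evaluate root: (- 2 21) = -19
Result: -19


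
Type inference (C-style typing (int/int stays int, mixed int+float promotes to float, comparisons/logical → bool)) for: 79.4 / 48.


Operand types: float / int
Rule: mixed int/float promotes to float; int/int stays int
Result type: float


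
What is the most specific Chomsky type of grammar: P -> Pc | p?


Left-linear: every RHS is a terminal or one nonterminal followed by a terminal
Classification: Type 3 (Regular)


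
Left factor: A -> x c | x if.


Common prefix: 'x'
Factored: A -> x A', A' -> c | if


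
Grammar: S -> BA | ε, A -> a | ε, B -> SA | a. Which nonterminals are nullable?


A nonterminal is nullable iff some alternative derives ε (directly, or every symbol in it is nullable)
Nullable: {A, B, S}


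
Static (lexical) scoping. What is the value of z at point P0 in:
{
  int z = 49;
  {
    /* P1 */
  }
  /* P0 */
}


z declared in the same block as P0
z = 49


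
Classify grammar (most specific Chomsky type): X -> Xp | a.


Left-linear: every RHS is a terminal or one nonterminal followed by a terminal
Classification: Type 3 (Regular)


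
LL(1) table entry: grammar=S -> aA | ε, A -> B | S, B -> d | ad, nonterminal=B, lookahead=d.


For [B, d]: 'd' ∈ FIRST(d)
Entry: B -> d


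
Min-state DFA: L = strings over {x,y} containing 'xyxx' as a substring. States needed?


KMP-style automaton: 4 progress states + 1 absorbing accept = 5
Minimal DFA: 5 states


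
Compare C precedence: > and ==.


'>' is relational (level 7); '==' is equality (level 6)
Higher level binds tighter
'>' has higher precedence than '=='


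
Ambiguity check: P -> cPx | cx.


balanced c^n…x^n: each string has a unique parse
Unambiguous


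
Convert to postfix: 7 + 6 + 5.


Left to right (same or higher precedence on left)
Postfix: 7 6 + 5 +


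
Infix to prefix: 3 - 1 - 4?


left-to-right (same/higher precedence on left): tree is (- (- 3 1) 4)
Prefix: - - 3 1 4


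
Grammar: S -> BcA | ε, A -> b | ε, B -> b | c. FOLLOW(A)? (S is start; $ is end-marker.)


$ ∈ FOLLOW(S). For each A -> αBβ: add FIRST(β)\{ε} to FOLLOW(B); if β nullable, add FOLLOW(A).
FOLLOW(A) = {$}


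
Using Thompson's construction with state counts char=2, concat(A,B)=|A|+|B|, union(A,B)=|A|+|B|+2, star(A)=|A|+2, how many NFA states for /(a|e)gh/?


Syntax tree has 4 char leaf(s), 1 union(s), 0 star(s)
chars contribute 4×2 = 8; each union adds +2; each star adds +2
Total: 8 + 2 + 0 = 10 states


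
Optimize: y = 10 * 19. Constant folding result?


10 * 19 = 190 at compile time
Optimized: y = 190


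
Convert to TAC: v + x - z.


Break into single-operator statements:
t1 = v + x
t2 = t1 - z


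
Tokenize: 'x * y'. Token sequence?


Scan left to right, longest-match per lexeme
Tokens: ID(x), OP(*), ID(y)


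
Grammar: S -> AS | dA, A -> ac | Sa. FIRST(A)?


Per alternative of A: FIRST(ac) = {a}; FIRST(Sa) = {a, d}
FIRST(A) = {a, d}


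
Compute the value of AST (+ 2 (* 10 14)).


Evaluate inner: (* 10 14) = 140
Evaluate root: (+ 2 140) = 142
Result: 142


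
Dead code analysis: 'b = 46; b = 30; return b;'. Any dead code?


first assignment to b is overwritten before any read
Dead: 'b = 46'


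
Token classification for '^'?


Pattern: operator symbol
Type: OPERATOR


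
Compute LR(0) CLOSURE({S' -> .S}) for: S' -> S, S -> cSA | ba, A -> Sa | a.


Start: S' -> .S
For each item with dot before a nonterminal B, add B -> .γ for every B-production
Closure: [S' -> .S, S -> .cSA, S -> .ba]


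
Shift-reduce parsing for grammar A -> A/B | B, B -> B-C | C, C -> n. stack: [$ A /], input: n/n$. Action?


no handle ('A/' is not any RHS); shift 'n'
Action: shift


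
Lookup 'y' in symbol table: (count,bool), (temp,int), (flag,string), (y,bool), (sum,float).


Lookup 'y' → type bool


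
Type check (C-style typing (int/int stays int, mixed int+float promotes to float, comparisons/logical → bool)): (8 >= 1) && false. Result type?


Operand types: bool && bool
Rule: logical operators take bool operands and yield bool
Result type: bool


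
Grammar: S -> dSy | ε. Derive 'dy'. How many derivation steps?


Derivation: S => dSy => dy
Steps: 2


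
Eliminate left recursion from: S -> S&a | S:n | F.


Left-recursive alternatives: S&a, S:n; non-recursive: F
Introduce S': S -> FS', S' -> &aS' | :nS' | ε


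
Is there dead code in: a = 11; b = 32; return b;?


a is assigned but never read
Dead: 'a = 11'


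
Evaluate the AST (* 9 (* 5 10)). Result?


Evaluate inner: (* 5 10) = 50
Evaluate root: (* 9 50) = 450
Result: 450


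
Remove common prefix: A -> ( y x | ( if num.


Common prefix: '('
Factored: A -> ( A', A' -> y x | if num


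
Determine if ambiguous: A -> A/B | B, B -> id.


precedence layered via separate nonterminal B: deterministic
Unambiguous


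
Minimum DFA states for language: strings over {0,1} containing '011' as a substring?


KMP-style automaton: 3 progress states + 1 absorbing accept = 4
Minimal DFA: 4 states


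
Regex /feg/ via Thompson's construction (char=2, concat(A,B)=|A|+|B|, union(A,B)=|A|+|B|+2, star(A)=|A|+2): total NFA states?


Syntax tree has 3 char leaf(s), 0 union(s), 0 star(s)
chars contribute 3×2 = 6; each union adds +2; each star adds +2
Total: 6 + 0 + 0 = 6 states


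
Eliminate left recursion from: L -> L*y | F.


Left-recursive alternatives: L*y; non-recursive: F
Introduce L': L -> FL', L' -> *yL' | ε


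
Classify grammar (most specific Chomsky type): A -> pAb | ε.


Single nonterminal LHS, but p^n b^n is not regular
Classification: Type 2 (Context-Free)


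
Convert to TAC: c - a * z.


Break into single-operator statements:
t1 = a * z
t2 = c - t1


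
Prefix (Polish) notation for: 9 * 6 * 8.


left-to-right (same/higher precedence on left): tree is (* (* 9 6) 8)
Prefix: * * 9 6 8


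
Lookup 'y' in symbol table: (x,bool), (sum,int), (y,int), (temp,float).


Lookup 'y' → type int


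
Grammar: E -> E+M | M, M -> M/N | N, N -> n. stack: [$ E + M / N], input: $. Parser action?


handle 'M/N' on top
Action: reduce (M -> M/N)


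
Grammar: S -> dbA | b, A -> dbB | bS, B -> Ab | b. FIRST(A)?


Per alternative of A: FIRST(dbB) = {d}; FIRST(bS) = {b}
FIRST(A) = {b, d}


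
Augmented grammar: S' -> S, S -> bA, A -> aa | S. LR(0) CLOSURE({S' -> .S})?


Start: S' -> .S
For each item with dot before a nonterminal B, add B -> .γ for every B-production
Closure: [S' -> .S, S -> .bA]


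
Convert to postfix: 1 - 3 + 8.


Left to right (same or higher precedence on left)
Postfix: 1 3 - 8 +


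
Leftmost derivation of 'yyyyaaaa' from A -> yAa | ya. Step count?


Derivation: A => yAa => yyAaa => yyyAaaa => yyyyaaaa
Steps: 4


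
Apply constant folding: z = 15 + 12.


15 + 12 = 27 at compile time
Optimized: z = 27
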